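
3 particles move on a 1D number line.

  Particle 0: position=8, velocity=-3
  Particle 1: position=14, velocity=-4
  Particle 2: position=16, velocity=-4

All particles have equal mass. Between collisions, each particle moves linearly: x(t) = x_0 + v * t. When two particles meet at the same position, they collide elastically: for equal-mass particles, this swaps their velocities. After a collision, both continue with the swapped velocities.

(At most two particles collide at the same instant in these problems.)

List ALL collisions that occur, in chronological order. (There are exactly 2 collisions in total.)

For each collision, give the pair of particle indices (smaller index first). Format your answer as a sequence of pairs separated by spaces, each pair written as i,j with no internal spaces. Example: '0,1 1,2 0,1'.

Collision at t=6: particles 0 and 1 swap velocities; positions: p0=-10 p1=-10 p2=-8; velocities now: v0=-4 v1=-3 v2=-4
Collision at t=8: particles 1 and 2 swap velocities; positions: p0=-18 p1=-16 p2=-16; velocities now: v0=-4 v1=-4 v2=-3

Answer: 0,1 1,2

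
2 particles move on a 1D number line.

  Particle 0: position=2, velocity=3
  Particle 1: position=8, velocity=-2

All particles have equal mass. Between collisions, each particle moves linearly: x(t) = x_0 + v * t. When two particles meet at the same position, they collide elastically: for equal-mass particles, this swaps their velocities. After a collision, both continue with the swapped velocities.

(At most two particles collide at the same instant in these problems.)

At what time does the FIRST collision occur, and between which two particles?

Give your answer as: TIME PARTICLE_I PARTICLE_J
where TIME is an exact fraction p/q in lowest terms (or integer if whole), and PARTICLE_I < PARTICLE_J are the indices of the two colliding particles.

Answer: 6/5 0 1

Derivation:
Pair (0,1): pos 2,8 vel 3,-2 -> gap=6, closing at 5/unit, collide at t=6/5
Earliest collision: t=6/5 between 0 and 1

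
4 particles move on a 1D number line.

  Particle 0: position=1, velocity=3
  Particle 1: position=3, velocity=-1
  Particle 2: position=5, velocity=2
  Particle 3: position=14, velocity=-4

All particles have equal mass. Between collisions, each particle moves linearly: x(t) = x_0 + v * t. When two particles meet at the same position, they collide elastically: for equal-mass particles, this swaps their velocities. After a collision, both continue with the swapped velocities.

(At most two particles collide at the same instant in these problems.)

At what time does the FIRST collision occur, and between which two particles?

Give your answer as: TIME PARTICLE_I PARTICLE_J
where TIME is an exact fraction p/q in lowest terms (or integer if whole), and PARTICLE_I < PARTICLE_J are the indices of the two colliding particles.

Answer: 1/2 0 1

Derivation:
Pair (0,1): pos 1,3 vel 3,-1 -> gap=2, closing at 4/unit, collide at t=1/2
Pair (1,2): pos 3,5 vel -1,2 -> not approaching (rel speed -3 <= 0)
Pair (2,3): pos 5,14 vel 2,-4 -> gap=9, closing at 6/unit, collide at t=3/2
Earliest collision: t=1/2 between 0 and 1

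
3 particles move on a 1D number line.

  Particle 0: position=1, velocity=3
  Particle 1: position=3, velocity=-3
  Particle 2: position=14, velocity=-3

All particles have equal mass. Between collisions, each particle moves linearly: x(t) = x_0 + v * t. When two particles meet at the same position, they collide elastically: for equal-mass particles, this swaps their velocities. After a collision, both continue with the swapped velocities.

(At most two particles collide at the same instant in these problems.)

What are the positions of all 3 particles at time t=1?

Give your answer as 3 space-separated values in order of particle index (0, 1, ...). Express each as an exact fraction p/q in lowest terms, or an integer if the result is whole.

Collision at t=1/3: particles 0 and 1 swap velocities; positions: p0=2 p1=2 p2=13; velocities now: v0=-3 v1=3 v2=-3
Advance to t=1 (no further collisions before then); velocities: v0=-3 v1=3 v2=-3; positions = 0 4 11

Answer: 0 4 11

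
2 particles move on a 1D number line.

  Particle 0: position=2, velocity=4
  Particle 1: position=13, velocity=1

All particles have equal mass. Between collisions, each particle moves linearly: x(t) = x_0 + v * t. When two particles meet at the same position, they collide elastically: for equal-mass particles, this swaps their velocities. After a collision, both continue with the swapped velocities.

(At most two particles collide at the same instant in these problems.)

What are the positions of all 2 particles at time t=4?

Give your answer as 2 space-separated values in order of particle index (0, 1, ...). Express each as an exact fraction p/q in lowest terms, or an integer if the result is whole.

Answer: 17 18

Derivation:
Collision at t=11/3: particles 0 and 1 swap velocities; positions: p0=50/3 p1=50/3; velocities now: v0=1 v1=4
Advance to t=4 (no further collisions before then); velocities: v0=1 v1=4; positions = 17 18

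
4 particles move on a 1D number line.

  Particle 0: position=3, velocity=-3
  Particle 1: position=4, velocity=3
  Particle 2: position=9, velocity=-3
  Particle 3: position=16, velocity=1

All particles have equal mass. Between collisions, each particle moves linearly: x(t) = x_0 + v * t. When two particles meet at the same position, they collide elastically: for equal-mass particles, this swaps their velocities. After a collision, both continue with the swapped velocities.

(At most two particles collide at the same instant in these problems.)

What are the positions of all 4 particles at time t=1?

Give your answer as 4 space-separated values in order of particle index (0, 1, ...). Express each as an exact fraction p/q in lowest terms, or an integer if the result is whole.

Answer: 0 6 7 17

Derivation:
Collision at t=5/6: particles 1 and 2 swap velocities; positions: p0=1/2 p1=13/2 p2=13/2 p3=101/6; velocities now: v0=-3 v1=-3 v2=3 v3=1
Advance to t=1 (no further collisions before then); velocities: v0=-3 v1=-3 v2=3 v3=1; positions = 0 6 7 17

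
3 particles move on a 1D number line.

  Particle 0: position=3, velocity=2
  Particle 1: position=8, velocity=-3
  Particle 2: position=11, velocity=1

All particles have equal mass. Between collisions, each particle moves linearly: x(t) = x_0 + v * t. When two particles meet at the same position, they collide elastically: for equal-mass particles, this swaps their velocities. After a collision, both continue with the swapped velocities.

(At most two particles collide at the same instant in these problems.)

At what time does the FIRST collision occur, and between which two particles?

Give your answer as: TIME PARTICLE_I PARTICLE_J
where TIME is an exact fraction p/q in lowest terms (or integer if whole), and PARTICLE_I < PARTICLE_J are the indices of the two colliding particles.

Answer: 1 0 1

Derivation:
Pair (0,1): pos 3,8 vel 2,-3 -> gap=5, closing at 5/unit, collide at t=1
Pair (1,2): pos 8,11 vel -3,1 -> not approaching (rel speed -4 <= 0)
Earliest collision: t=1 between 0 and 1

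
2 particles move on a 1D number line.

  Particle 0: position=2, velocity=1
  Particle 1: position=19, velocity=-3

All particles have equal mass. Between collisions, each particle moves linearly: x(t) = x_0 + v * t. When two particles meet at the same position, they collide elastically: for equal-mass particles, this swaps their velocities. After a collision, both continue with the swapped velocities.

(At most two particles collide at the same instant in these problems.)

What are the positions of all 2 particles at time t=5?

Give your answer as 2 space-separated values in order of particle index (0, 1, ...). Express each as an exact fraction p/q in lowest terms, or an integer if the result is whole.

Collision at t=17/4: particles 0 and 1 swap velocities; positions: p0=25/4 p1=25/4; velocities now: v0=-3 v1=1
Advance to t=5 (no further collisions before then); velocities: v0=-3 v1=1; positions = 4 7

Answer: 4 7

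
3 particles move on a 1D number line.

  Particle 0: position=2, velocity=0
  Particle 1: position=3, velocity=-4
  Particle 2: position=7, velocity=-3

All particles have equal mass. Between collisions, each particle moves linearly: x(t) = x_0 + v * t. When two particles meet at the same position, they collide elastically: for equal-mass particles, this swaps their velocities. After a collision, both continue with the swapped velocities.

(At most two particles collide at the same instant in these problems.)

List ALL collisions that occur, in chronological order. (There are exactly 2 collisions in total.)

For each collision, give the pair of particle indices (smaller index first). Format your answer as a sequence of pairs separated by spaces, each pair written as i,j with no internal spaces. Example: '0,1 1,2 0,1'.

Answer: 0,1 1,2

Derivation:
Collision at t=1/4: particles 0 and 1 swap velocities; positions: p0=2 p1=2 p2=25/4; velocities now: v0=-4 v1=0 v2=-3
Collision at t=5/3: particles 1 and 2 swap velocities; positions: p0=-11/3 p1=2 p2=2; velocities now: v0=-4 v1=-3 v2=0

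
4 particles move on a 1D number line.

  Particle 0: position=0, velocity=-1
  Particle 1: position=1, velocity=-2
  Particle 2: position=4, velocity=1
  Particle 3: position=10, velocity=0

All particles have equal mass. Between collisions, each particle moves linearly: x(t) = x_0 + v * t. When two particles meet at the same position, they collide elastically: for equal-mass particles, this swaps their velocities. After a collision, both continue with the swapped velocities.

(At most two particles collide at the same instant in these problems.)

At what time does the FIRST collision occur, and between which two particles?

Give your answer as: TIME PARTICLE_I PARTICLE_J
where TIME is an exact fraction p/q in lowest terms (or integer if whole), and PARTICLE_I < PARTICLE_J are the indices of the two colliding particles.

Pair (0,1): pos 0,1 vel -1,-2 -> gap=1, closing at 1/unit, collide at t=1
Pair (1,2): pos 1,4 vel -2,1 -> not approaching (rel speed -3 <= 0)
Pair (2,3): pos 4,10 vel 1,0 -> gap=6, closing at 1/unit, collide at t=6
Earliest collision: t=1 between 0 and 1

Answer: 1 0 1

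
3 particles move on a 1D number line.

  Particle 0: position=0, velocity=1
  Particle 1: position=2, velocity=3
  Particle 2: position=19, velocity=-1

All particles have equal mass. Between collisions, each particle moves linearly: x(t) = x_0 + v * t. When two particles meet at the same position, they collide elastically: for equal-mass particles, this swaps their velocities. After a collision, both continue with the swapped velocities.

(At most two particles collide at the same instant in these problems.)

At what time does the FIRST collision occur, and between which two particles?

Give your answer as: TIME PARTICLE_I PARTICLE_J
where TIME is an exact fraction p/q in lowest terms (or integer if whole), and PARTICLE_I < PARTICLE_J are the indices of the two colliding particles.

Pair (0,1): pos 0,2 vel 1,3 -> not approaching (rel speed -2 <= 0)
Pair (1,2): pos 2,19 vel 3,-1 -> gap=17, closing at 4/unit, collide at t=17/4
Earliest collision: t=17/4 between 1 and 2

Answer: 17/4 1 2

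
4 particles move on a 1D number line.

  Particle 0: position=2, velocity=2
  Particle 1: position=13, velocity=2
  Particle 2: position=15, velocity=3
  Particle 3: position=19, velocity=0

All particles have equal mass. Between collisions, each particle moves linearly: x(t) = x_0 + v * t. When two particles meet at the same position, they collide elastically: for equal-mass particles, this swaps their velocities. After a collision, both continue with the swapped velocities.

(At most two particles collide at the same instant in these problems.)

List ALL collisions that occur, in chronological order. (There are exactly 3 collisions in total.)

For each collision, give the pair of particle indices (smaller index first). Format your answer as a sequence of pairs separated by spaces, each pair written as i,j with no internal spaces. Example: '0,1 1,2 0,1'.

Collision at t=4/3: particles 2 and 3 swap velocities; positions: p0=14/3 p1=47/3 p2=19 p3=19; velocities now: v0=2 v1=2 v2=0 v3=3
Collision at t=3: particles 1 and 2 swap velocities; positions: p0=8 p1=19 p2=19 p3=24; velocities now: v0=2 v1=0 v2=2 v3=3
Collision at t=17/2: particles 0 and 1 swap velocities; positions: p0=19 p1=19 p2=30 p3=81/2; velocities now: v0=0 v1=2 v2=2 v3=3

Answer: 2,3 1,2 0,1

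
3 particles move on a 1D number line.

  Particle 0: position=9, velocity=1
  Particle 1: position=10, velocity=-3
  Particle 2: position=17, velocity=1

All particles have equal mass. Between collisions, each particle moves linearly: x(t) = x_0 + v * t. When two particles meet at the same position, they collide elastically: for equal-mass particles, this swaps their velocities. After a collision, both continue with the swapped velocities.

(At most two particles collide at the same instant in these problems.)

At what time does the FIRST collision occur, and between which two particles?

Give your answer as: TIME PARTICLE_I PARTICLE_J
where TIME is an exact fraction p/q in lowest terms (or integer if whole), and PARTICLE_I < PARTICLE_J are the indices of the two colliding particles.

Pair (0,1): pos 9,10 vel 1,-3 -> gap=1, closing at 4/unit, collide at t=1/4
Pair (1,2): pos 10,17 vel -3,1 -> not approaching (rel speed -4 <= 0)
Earliest collision: t=1/4 between 0 and 1

Answer: 1/4 0 1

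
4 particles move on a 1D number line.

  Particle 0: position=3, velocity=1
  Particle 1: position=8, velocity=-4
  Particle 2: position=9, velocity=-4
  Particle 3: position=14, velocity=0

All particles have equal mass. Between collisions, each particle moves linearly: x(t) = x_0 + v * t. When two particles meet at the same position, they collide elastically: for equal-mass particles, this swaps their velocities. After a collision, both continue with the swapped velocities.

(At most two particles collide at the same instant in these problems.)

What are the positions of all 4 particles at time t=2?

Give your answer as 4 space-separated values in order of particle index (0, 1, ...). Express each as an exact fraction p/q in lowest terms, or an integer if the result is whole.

Answer: 0 1 5 14

Derivation:
Collision at t=1: particles 0 and 1 swap velocities; positions: p0=4 p1=4 p2=5 p3=14; velocities now: v0=-4 v1=1 v2=-4 v3=0
Collision at t=6/5: particles 1 and 2 swap velocities; positions: p0=16/5 p1=21/5 p2=21/5 p3=14; velocities now: v0=-4 v1=-4 v2=1 v3=0
Advance to t=2 (no further collisions before then); velocities: v0=-4 v1=-4 v2=1 v3=0; positions = 0 1 5 14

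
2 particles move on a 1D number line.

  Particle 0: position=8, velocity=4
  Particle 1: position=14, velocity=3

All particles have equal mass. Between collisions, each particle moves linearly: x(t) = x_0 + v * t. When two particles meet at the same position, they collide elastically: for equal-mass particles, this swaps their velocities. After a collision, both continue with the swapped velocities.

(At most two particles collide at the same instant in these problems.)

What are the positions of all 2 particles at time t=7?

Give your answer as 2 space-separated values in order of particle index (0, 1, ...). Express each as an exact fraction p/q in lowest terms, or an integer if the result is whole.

Answer: 35 36

Derivation:
Collision at t=6: particles 0 and 1 swap velocities; positions: p0=32 p1=32; velocities now: v0=3 v1=4
Advance to t=7 (no further collisions before then); velocities: v0=3 v1=4; positions = 35 36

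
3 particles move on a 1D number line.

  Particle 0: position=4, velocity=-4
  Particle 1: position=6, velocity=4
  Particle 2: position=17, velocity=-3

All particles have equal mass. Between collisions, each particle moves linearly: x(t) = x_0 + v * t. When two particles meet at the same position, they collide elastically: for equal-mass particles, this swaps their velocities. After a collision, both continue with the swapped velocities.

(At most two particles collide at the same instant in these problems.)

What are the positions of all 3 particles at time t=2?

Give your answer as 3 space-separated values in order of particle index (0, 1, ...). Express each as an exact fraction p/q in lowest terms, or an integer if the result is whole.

Answer: -4 11 14

Derivation:
Collision at t=11/7: particles 1 and 2 swap velocities; positions: p0=-16/7 p1=86/7 p2=86/7; velocities now: v0=-4 v1=-3 v2=4
Advance to t=2 (no further collisions before then); velocities: v0=-4 v1=-3 v2=4; positions = -4 11 14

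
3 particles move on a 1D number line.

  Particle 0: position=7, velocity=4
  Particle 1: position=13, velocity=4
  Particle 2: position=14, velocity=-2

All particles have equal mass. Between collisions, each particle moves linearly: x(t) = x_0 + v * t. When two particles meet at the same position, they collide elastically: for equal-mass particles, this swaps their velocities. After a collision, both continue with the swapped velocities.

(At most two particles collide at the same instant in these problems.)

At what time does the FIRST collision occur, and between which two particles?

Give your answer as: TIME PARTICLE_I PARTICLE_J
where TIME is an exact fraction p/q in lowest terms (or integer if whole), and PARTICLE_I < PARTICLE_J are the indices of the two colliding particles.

Pair (0,1): pos 7,13 vel 4,4 -> not approaching (rel speed 0 <= 0)
Pair (1,2): pos 13,14 vel 4,-2 -> gap=1, closing at 6/unit, collide at t=1/6
Earliest collision: t=1/6 between 1 and 2

Answer: 1/6 1 2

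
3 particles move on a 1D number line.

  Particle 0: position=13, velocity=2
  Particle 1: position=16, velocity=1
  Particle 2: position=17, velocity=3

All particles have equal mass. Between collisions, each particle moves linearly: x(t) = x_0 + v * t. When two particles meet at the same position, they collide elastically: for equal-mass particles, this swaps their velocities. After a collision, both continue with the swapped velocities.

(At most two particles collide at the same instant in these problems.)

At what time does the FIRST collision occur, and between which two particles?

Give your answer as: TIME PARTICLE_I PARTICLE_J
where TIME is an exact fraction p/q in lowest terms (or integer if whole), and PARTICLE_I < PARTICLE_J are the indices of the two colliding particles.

Pair (0,1): pos 13,16 vel 2,1 -> gap=3, closing at 1/unit, collide at t=3
Pair (1,2): pos 16,17 vel 1,3 -> not approaching (rel speed -2 <= 0)
Earliest collision: t=3 between 0 and 1

Answer: 3 0 1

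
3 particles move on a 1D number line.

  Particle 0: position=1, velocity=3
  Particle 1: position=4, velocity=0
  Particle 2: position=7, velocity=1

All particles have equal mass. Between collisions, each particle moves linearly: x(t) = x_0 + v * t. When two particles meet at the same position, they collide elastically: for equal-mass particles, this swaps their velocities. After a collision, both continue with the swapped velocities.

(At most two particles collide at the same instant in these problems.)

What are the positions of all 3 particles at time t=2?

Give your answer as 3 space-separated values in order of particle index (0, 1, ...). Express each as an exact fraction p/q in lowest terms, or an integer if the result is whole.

Collision at t=1: particles 0 and 1 swap velocities; positions: p0=4 p1=4 p2=8; velocities now: v0=0 v1=3 v2=1
Advance to t=2 (no further collisions before then); velocities: v0=0 v1=3 v2=1; positions = 4 7 9

Answer: 4 7 9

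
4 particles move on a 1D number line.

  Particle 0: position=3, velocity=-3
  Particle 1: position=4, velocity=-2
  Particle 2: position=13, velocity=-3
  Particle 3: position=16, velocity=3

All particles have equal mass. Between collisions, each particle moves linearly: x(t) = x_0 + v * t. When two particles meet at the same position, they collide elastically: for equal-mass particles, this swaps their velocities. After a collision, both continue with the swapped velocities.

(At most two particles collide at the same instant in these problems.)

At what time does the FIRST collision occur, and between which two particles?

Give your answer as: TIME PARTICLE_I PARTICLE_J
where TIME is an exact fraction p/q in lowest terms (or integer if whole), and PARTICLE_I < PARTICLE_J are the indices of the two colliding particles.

Answer: 9 1 2

Derivation:
Pair (0,1): pos 3,4 vel -3,-2 -> not approaching (rel speed -1 <= 0)
Pair (1,2): pos 4,13 vel -2,-3 -> gap=9, closing at 1/unit, collide at t=9
Pair (2,3): pos 13,16 vel -3,3 -> not approaching (rel speed -6 <= 0)
Earliest collision: t=9 between 1 and 2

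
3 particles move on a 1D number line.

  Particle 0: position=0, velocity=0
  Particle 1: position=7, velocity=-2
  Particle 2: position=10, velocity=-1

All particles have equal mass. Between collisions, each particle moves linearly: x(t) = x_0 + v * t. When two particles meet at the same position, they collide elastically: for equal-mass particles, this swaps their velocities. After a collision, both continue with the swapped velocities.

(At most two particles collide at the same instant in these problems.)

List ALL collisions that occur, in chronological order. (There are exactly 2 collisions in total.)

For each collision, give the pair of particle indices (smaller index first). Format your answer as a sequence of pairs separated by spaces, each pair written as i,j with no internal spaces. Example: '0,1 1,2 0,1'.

Answer: 0,1 1,2

Derivation:
Collision at t=7/2: particles 0 and 1 swap velocities; positions: p0=0 p1=0 p2=13/2; velocities now: v0=-2 v1=0 v2=-1
Collision at t=10: particles 1 and 2 swap velocities; positions: p0=-13 p1=0 p2=0; velocities now: v0=-2 v1=-1 v2=0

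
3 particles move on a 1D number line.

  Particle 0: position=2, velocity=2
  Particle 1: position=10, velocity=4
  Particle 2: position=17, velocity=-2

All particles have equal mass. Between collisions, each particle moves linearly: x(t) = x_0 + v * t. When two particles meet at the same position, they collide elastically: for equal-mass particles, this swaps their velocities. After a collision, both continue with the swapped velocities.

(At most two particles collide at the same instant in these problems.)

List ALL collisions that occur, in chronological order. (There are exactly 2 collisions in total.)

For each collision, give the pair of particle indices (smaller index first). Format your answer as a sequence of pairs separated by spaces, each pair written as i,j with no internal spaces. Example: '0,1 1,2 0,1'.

Answer: 1,2 0,1

Derivation:
Collision at t=7/6: particles 1 and 2 swap velocities; positions: p0=13/3 p1=44/3 p2=44/3; velocities now: v0=2 v1=-2 v2=4
Collision at t=15/4: particles 0 and 1 swap velocities; positions: p0=19/2 p1=19/2 p2=25; velocities now: v0=-2 v1=2 v2=4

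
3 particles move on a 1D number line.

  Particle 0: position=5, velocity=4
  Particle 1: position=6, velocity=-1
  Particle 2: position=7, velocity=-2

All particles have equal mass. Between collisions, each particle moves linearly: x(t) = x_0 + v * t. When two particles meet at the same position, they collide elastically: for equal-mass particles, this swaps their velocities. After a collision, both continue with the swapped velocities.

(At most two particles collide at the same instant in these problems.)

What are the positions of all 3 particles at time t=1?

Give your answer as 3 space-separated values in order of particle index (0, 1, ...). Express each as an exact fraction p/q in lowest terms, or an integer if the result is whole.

Collision at t=1/5: particles 0 and 1 swap velocities; positions: p0=29/5 p1=29/5 p2=33/5; velocities now: v0=-1 v1=4 v2=-2
Collision at t=1/3: particles 1 and 2 swap velocities; positions: p0=17/3 p1=19/3 p2=19/3; velocities now: v0=-1 v1=-2 v2=4
Collision at t=1: particles 0 and 1 swap velocities; positions: p0=5 p1=5 p2=9; velocities now: v0=-2 v1=-1 v2=4
Advance to t=1 (no further collisions before then); velocities: v0=-2 v1=-1 v2=4; positions = 5 5 9

Answer: 5 5 9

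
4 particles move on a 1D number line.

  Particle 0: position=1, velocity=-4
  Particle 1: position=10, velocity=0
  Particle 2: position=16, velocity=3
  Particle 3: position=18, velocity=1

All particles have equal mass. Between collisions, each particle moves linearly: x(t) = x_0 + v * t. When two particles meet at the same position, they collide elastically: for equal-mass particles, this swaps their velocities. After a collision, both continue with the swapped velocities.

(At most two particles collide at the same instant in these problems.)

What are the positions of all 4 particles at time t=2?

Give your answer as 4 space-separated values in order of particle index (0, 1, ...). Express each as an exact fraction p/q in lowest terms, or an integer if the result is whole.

Answer: -7 10 20 22

Derivation:
Collision at t=1: particles 2 and 3 swap velocities; positions: p0=-3 p1=10 p2=19 p3=19; velocities now: v0=-4 v1=0 v2=1 v3=3
Advance to t=2 (no further collisions before then); velocities: v0=-4 v1=0 v2=1 v3=3; positions = -7 10 20 22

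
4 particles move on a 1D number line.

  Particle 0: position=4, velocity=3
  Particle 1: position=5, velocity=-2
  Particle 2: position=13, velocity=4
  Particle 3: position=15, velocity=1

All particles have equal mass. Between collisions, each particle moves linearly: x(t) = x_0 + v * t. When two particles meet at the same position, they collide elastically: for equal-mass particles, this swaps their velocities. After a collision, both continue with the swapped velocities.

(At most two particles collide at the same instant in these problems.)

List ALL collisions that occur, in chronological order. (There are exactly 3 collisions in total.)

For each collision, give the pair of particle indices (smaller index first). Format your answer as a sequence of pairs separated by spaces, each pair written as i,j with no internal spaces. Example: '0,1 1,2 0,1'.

Collision at t=1/5: particles 0 and 1 swap velocities; positions: p0=23/5 p1=23/5 p2=69/5 p3=76/5; velocities now: v0=-2 v1=3 v2=4 v3=1
Collision at t=2/3: particles 2 and 3 swap velocities; positions: p0=11/3 p1=6 p2=47/3 p3=47/3; velocities now: v0=-2 v1=3 v2=1 v3=4
Collision at t=11/2: particles 1 and 2 swap velocities; positions: p0=-6 p1=41/2 p2=41/2 p3=35; velocities now: v0=-2 v1=1 v2=3 v3=4

Answer: 0,1 2,3 1,2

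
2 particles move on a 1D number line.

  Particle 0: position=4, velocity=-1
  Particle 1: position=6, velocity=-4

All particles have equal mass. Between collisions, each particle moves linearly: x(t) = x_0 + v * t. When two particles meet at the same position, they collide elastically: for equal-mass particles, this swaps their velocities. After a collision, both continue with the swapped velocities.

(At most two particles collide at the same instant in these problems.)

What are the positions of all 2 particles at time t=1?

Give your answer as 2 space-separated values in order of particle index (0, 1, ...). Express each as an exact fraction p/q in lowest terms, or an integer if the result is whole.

Collision at t=2/3: particles 0 and 1 swap velocities; positions: p0=10/3 p1=10/3; velocities now: v0=-4 v1=-1
Advance to t=1 (no further collisions before then); velocities: v0=-4 v1=-1; positions = 2 3

Answer: 2 3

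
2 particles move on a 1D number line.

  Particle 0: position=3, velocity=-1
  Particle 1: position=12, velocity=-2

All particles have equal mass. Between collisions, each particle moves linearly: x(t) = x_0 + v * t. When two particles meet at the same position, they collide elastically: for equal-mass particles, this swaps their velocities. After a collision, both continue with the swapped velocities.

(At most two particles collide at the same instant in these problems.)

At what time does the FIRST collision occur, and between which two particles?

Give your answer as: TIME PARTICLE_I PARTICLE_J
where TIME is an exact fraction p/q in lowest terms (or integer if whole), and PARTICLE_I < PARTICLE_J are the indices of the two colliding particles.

Pair (0,1): pos 3,12 vel -1,-2 -> gap=9, closing at 1/unit, collide at t=9
Earliest collision: t=9 between 0 and 1

Answer: 9 0 1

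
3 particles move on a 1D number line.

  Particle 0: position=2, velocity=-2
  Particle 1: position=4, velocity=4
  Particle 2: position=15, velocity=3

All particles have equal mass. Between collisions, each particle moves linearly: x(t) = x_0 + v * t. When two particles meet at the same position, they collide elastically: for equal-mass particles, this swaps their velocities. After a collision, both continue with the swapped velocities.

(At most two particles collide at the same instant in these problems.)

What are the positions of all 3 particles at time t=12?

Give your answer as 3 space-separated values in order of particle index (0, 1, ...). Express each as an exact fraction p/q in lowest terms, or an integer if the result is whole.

Collision at t=11: particles 1 and 2 swap velocities; positions: p0=-20 p1=48 p2=48; velocities now: v0=-2 v1=3 v2=4
Advance to t=12 (no further collisions before then); velocities: v0=-2 v1=3 v2=4; positions = -22 51 52

Answer: -22 51 52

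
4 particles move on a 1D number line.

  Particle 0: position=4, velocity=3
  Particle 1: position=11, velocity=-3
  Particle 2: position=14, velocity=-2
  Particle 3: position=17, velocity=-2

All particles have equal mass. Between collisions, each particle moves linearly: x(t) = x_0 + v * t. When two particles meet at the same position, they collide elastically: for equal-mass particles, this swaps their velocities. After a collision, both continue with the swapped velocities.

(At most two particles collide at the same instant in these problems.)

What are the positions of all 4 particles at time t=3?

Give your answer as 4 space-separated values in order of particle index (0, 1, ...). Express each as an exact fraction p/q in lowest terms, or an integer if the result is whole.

Collision at t=7/6: particles 0 and 1 swap velocities; positions: p0=15/2 p1=15/2 p2=35/3 p3=44/3; velocities now: v0=-3 v1=3 v2=-2 v3=-2
Collision at t=2: particles 1 and 2 swap velocities; positions: p0=5 p1=10 p2=10 p3=13; velocities now: v0=-3 v1=-2 v2=3 v3=-2
Collision at t=13/5: particles 2 and 3 swap velocities; positions: p0=16/5 p1=44/5 p2=59/5 p3=59/5; velocities now: v0=-3 v1=-2 v2=-2 v3=3
Advance to t=3 (no further collisions before then); velocities: v0=-3 v1=-2 v2=-2 v3=3; positions = 2 8 11 13

Answer: 2 8 11 13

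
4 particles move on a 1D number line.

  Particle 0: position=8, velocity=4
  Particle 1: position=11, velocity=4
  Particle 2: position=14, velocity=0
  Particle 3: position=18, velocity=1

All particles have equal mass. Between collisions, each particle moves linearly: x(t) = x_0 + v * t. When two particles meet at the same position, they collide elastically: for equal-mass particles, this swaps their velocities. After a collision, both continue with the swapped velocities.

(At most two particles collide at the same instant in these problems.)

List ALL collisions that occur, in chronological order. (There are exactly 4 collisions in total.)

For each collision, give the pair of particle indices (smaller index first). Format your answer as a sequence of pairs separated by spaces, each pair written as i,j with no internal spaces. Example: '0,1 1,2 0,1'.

Answer: 1,2 0,1 2,3 1,2

Derivation:
Collision at t=3/4: particles 1 and 2 swap velocities; positions: p0=11 p1=14 p2=14 p3=75/4; velocities now: v0=4 v1=0 v2=4 v3=1
Collision at t=3/2: particles 0 and 1 swap velocities; positions: p0=14 p1=14 p2=17 p3=39/2; velocities now: v0=0 v1=4 v2=4 v3=1
Collision at t=7/3: particles 2 and 3 swap velocities; positions: p0=14 p1=52/3 p2=61/3 p3=61/3; velocities now: v0=0 v1=4 v2=1 v3=4
Collision at t=10/3: particles 1 and 2 swap velocities; positions: p0=14 p1=64/3 p2=64/3 p3=73/3; velocities now: v0=0 v1=1 v2=4 v3=4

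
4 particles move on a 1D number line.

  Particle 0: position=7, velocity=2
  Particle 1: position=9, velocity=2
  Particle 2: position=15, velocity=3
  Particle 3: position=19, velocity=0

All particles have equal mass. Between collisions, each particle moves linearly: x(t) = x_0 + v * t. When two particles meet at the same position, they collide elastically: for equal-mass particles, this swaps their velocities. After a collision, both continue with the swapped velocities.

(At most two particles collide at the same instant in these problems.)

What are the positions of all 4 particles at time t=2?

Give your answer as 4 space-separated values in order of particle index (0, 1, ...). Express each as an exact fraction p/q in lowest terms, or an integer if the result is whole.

Answer: 11 13 19 21

Derivation:
Collision at t=4/3: particles 2 and 3 swap velocities; positions: p0=29/3 p1=35/3 p2=19 p3=19; velocities now: v0=2 v1=2 v2=0 v3=3
Advance to t=2 (no further collisions before then); velocities: v0=2 v1=2 v2=0 v3=3; positions = 11 13 19 21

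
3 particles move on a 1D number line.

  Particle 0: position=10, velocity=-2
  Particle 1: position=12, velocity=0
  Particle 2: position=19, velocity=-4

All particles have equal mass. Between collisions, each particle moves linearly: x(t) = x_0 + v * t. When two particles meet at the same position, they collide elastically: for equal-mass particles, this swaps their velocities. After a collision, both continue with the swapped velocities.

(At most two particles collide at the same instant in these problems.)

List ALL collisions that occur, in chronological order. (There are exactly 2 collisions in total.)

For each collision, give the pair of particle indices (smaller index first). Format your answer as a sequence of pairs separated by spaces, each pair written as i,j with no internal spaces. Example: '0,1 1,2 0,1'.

Collision at t=7/4: particles 1 and 2 swap velocities; positions: p0=13/2 p1=12 p2=12; velocities now: v0=-2 v1=-4 v2=0
Collision at t=9/2: particles 0 and 1 swap velocities; positions: p0=1 p1=1 p2=12; velocities now: v0=-4 v1=-2 v2=0

Answer: 1,2 0,1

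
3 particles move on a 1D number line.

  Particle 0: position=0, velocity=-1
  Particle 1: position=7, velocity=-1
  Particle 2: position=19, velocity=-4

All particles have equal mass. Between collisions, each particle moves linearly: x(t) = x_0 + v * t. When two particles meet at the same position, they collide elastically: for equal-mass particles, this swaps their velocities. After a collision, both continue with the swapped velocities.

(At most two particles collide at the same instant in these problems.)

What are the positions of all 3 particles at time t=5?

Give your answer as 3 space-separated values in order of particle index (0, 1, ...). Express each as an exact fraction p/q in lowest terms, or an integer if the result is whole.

Answer: -5 -1 2

Derivation:
Collision at t=4: particles 1 and 2 swap velocities; positions: p0=-4 p1=3 p2=3; velocities now: v0=-1 v1=-4 v2=-1
Advance to t=5 (no further collisions before then); velocities: v0=-1 v1=-4 v2=-1; positions = -5 -1 2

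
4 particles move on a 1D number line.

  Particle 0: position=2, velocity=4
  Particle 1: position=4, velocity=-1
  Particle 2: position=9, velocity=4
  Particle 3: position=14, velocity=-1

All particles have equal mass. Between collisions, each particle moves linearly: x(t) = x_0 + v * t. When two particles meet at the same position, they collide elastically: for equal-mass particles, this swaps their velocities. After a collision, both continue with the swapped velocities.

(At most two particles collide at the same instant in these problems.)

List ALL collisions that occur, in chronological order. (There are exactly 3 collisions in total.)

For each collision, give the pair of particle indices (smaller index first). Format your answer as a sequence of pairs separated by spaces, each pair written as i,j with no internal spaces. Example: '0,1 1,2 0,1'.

Answer: 0,1 2,3 1,2

Derivation:
Collision at t=2/5: particles 0 and 1 swap velocities; positions: p0=18/5 p1=18/5 p2=53/5 p3=68/5; velocities now: v0=-1 v1=4 v2=4 v3=-1
Collision at t=1: particles 2 and 3 swap velocities; positions: p0=3 p1=6 p2=13 p3=13; velocities now: v0=-1 v1=4 v2=-1 v3=4
Collision at t=12/5: particles 1 and 2 swap velocities; positions: p0=8/5 p1=58/5 p2=58/5 p3=93/5; velocities now: v0=-1 v1=-1 v2=4 v3=4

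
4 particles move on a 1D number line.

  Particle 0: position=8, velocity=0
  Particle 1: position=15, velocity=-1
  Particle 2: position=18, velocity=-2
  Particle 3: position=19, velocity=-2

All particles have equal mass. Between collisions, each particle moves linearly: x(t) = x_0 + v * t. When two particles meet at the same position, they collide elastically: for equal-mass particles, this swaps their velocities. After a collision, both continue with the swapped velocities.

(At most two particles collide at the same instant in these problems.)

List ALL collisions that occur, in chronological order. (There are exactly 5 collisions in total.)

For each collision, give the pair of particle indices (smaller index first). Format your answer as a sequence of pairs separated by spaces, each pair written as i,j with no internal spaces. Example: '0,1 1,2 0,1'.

Answer: 1,2 2,3 0,1 1,2 2,3

Derivation:
Collision at t=3: particles 1 and 2 swap velocities; positions: p0=8 p1=12 p2=12 p3=13; velocities now: v0=0 v1=-2 v2=-1 v3=-2
Collision at t=4: particles 2 and 3 swap velocities; positions: p0=8 p1=10 p2=11 p3=11; velocities now: v0=0 v1=-2 v2=-2 v3=-1
Collision at t=5: particles 0 and 1 swap velocities; positions: p0=8 p1=8 p2=9 p3=10; velocities now: v0=-2 v1=0 v2=-2 v3=-1
Collision at t=11/2: particles 1 and 2 swap velocities; positions: p0=7 p1=8 p2=8 p3=19/2; velocities now: v0=-2 v1=-2 v2=0 v3=-1
Collision at t=7: particles 2 and 3 swap velocities; positions: p0=4 p1=5 p2=8 p3=8; velocities now: v0=-2 v1=-2 v2=-1 v3=0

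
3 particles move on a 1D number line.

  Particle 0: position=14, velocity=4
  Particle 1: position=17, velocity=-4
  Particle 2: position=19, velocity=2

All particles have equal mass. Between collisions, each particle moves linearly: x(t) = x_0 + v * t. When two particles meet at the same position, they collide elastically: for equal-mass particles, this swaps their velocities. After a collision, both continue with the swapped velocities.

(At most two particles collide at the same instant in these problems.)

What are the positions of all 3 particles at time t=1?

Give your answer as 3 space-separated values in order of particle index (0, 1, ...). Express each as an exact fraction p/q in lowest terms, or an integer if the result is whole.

Collision at t=3/8: particles 0 and 1 swap velocities; positions: p0=31/2 p1=31/2 p2=79/4; velocities now: v0=-4 v1=4 v2=2
Advance to t=1 (no further collisions before then); velocities: v0=-4 v1=4 v2=2; positions = 13 18 21

Answer: 13 18 21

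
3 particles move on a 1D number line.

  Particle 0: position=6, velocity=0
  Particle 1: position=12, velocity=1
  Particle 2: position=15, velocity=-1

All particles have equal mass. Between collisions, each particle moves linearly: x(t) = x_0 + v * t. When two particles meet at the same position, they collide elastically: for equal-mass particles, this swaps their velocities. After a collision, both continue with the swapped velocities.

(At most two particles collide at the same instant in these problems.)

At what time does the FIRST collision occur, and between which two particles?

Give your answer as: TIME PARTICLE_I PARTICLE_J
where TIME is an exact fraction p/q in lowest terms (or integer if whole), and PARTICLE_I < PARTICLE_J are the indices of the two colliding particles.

Answer: 3/2 1 2

Derivation:
Pair (0,1): pos 6,12 vel 0,1 -> not approaching (rel speed -1 <= 0)
Pair (1,2): pos 12,15 vel 1,-1 -> gap=3, closing at 2/unit, collide at t=3/2
Earliest collision: t=3/2 between 1 and 2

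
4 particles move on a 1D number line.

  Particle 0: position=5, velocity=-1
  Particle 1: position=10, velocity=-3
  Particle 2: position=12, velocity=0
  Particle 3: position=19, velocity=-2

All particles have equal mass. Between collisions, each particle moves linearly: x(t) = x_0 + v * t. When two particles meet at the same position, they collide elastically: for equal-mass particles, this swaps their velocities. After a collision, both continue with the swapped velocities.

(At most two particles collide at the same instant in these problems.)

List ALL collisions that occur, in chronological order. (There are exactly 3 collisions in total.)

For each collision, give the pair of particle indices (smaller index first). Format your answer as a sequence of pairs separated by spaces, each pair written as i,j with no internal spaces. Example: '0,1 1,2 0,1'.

Collision at t=5/2: particles 0 and 1 swap velocities; positions: p0=5/2 p1=5/2 p2=12 p3=14; velocities now: v0=-3 v1=-1 v2=0 v3=-2
Collision at t=7/2: particles 2 and 3 swap velocities; positions: p0=-1/2 p1=3/2 p2=12 p3=12; velocities now: v0=-3 v1=-1 v2=-2 v3=0
Collision at t=14: particles 1 and 2 swap velocities; positions: p0=-32 p1=-9 p2=-9 p3=12; velocities now: v0=-3 v1=-2 v2=-1 v3=0

Answer: 0,1 2,3 1,2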